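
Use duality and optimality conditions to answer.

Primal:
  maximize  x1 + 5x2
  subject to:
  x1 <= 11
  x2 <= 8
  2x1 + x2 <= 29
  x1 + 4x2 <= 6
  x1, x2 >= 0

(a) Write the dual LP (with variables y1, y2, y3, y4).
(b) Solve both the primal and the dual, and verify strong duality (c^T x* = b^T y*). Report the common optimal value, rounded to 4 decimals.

The standard primal-dual pair for 'max c^T x s.t. A x <= b, x >= 0' is:
  Dual:  min b^T y  s.t.  A^T y >= c,  y >= 0.

So the dual LP is:
  minimize  11y1 + 8y2 + 29y3 + 6y4
  subject to:
    y1 + 2y3 + y4 >= 1
    y2 + y3 + 4y4 >= 5
    y1, y2, y3, y4 >= 0

Solving the primal: x* = (0, 1.5).
  primal value c^T x* = 7.5.
Solving the dual: y* = (0, 0, 0, 1.25).
  dual value b^T y* = 7.5.
Strong duality: c^T x* = b^T y*. Confirmed.

7.5


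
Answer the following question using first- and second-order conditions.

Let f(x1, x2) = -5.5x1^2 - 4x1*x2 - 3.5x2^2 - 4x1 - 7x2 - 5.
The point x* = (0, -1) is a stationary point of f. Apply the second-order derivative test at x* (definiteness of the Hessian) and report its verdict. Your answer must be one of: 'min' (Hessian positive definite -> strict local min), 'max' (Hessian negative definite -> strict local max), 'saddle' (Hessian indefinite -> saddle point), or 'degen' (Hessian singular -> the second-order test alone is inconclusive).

Compute the Hessian H = grad^2 f:
  H = [[-11, -4], [-4, -7]]
Verify stationarity: grad f(x*) = H x* + g = (0, 0).
Eigenvalues of H: -13.4721, -4.5279.
Both eigenvalues < 0, so H is negative definite -> x* is a strict local max.

max


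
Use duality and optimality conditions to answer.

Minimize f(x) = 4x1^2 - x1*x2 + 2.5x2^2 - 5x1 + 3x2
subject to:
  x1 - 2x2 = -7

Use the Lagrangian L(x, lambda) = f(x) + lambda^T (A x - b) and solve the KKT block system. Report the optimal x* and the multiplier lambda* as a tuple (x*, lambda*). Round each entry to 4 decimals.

Form the Lagrangian:
  L(x, lambda) = (1/2) x^T Q x + c^T x + lambda^T (A x - b)
Stationarity (grad_x L = 0): Q x + c + A^T lambda = 0.
Primal feasibility: A x = b.

This gives the KKT block system:
  [ Q   A^T ] [ x     ]   [-c ]
  [ A    0  ] [ lambda ] = [ b ]

Solving the linear system:
  x*      = (-0.2121, 3.3939)
  lambda* = (10.0909)
  f(x*)   = 40.9394

x* = (-0.2121, 3.3939), lambda* = (10.0909)


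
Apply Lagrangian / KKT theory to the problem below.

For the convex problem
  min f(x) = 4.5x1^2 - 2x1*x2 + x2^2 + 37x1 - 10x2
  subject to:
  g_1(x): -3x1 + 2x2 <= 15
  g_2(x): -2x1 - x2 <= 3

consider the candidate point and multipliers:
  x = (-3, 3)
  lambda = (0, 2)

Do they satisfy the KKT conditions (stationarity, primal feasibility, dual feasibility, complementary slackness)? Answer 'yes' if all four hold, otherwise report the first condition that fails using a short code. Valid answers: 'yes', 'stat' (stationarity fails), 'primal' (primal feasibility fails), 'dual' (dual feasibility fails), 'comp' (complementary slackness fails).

Gradient of f: grad f(x) = Q x + c = (4, 2)
Constraint values g_i(x) = a_i^T x - b_i:
  g_1((-3, 3)) = 0
  g_2((-3, 3)) = 0
Stationarity residual: grad f(x) + sum_i lambda_i a_i = (0, 0)
  -> stationarity OK
Primal feasibility (all g_i <= 0): OK
Dual feasibility (all lambda_i >= 0): OK
Complementary slackness (lambda_i * g_i(x) = 0 for all i): OK

Verdict: yes, KKT holds.

yes


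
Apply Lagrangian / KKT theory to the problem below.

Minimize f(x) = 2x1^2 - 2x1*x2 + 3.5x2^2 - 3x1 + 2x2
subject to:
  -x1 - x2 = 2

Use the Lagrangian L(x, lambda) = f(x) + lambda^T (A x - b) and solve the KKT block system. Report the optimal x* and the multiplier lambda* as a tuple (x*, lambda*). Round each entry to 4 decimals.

Form the Lagrangian:
  L(x, lambda) = (1/2) x^T Q x + c^T x + lambda^T (A x - b)
Stationarity (grad_x L = 0): Q x + c + A^T lambda = 0.
Primal feasibility: A x = b.

This gives the KKT block system:
  [ Q   A^T ] [ x     ]   [-c ]
  [ A    0  ] [ lambda ] = [ b ]

Solving the linear system:
  x*      = (-0.8667, -1.1333)
  lambda* = (-4.2)
  f(x*)   = 4.3667

x* = (-0.8667, -1.1333), lambda* = (-4.2)


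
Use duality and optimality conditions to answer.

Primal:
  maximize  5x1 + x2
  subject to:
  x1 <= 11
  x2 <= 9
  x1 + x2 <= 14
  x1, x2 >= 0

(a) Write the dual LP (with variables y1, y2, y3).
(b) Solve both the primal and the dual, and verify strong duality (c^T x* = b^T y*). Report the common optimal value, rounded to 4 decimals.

The standard primal-dual pair for 'max c^T x s.t. A x <= b, x >= 0' is:
  Dual:  min b^T y  s.t.  A^T y >= c,  y >= 0.

So the dual LP is:
  minimize  11y1 + 9y2 + 14y3
  subject to:
    y1 + y3 >= 5
    y2 + y3 >= 1
    y1, y2, y3 >= 0

Solving the primal: x* = (11, 3).
  primal value c^T x* = 58.
Solving the dual: y* = (4, 0, 1).
  dual value b^T y* = 58.
Strong duality: c^T x* = b^T y*. Confirmed.

58


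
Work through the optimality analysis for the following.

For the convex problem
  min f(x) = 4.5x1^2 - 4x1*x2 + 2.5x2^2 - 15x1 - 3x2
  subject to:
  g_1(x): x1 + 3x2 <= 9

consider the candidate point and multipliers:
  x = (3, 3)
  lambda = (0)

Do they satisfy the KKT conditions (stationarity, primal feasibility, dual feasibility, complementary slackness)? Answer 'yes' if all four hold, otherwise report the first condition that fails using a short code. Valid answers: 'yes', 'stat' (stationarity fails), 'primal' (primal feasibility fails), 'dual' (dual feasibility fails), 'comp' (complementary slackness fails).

Gradient of f: grad f(x) = Q x + c = (0, 0)
Constraint values g_i(x) = a_i^T x - b_i:
  g_1((3, 3)) = 3
Stationarity residual: grad f(x) + sum_i lambda_i a_i = (0, 0)
  -> stationarity OK
Primal feasibility (all g_i <= 0): FAILS
Dual feasibility (all lambda_i >= 0): OK
Complementary slackness (lambda_i * g_i(x) = 0 for all i): OK

Verdict: the first failing condition is primal_feasibility -> primal.

primal


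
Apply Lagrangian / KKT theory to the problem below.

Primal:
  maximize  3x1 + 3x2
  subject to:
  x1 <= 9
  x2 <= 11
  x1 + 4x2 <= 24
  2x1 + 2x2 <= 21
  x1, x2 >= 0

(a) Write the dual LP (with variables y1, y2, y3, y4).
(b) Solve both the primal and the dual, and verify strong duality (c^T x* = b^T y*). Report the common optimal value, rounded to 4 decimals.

The standard primal-dual pair for 'max c^T x s.t. A x <= b, x >= 0' is:
  Dual:  min b^T y  s.t.  A^T y >= c,  y >= 0.

So the dual LP is:
  minimize  9y1 + 11y2 + 24y3 + 21y4
  subject to:
    y1 + y3 + 2y4 >= 3
    y2 + 4y3 + 2y4 >= 3
    y1, y2, y3, y4 >= 0

Solving the primal: x* = (9, 1.5).
  primal value c^T x* = 31.5.
Solving the dual: y* = (0, 0, 0, 1.5).
  dual value b^T y* = 31.5.
Strong duality: c^T x* = b^T y*. Confirmed.

31.5


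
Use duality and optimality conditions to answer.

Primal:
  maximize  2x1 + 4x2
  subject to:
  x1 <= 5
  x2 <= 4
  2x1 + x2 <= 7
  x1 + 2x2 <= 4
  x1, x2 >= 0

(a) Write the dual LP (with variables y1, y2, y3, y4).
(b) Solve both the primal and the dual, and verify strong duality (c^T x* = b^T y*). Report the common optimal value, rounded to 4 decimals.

The standard primal-dual pair for 'max c^T x s.t. A x <= b, x >= 0' is:
  Dual:  min b^T y  s.t.  A^T y >= c,  y >= 0.

So the dual LP is:
  minimize  5y1 + 4y2 + 7y3 + 4y4
  subject to:
    y1 + 2y3 + y4 >= 2
    y2 + y3 + 2y4 >= 4
    y1, y2, y3, y4 >= 0

Solving the primal: x* = (3.3333, 0.3333).
  primal value c^T x* = 8.
Solving the dual: y* = (0, 0, 0, 2).
  dual value b^T y* = 8.
Strong duality: c^T x* = b^T y*. Confirmed.

8


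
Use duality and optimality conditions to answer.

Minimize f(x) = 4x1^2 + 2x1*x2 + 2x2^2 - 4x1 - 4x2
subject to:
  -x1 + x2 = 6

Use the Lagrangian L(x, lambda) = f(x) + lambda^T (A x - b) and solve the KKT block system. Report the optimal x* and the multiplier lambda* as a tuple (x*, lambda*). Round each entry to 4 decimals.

Form the Lagrangian:
  L(x, lambda) = (1/2) x^T Q x + c^T x + lambda^T (A x - b)
Stationarity (grad_x L = 0): Q x + c + A^T lambda = 0.
Primal feasibility: A x = b.

This gives the KKT block system:
  [ Q   A^T ] [ x     ]   [-c ]
  [ A    0  ] [ lambda ] = [ b ]

Solving the linear system:
  x*      = (-1.75, 4.25)
  lambda* = (-9.5)
  f(x*)   = 23.5

x* = (-1.75, 4.25), lambda* = (-9.5)


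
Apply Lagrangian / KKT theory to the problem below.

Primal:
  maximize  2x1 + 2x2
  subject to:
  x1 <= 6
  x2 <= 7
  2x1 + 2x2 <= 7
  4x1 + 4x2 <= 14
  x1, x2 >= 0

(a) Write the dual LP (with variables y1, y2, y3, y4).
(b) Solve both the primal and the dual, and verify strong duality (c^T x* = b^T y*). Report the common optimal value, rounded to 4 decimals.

The standard primal-dual pair for 'max c^T x s.t. A x <= b, x >= 0' is:
  Dual:  min b^T y  s.t.  A^T y >= c,  y >= 0.

So the dual LP is:
  minimize  6y1 + 7y2 + 7y3 + 14y4
  subject to:
    y1 + 2y3 + 4y4 >= 2
    y2 + 2y3 + 4y4 >= 2
    y1, y2, y3, y4 >= 0

Solving the primal: x* = (3.5, 0).
  primal value c^T x* = 7.
Solving the dual: y* = (0, 0, 1, 0).
  dual value b^T y* = 7.
Strong duality: c^T x* = b^T y*. Confirmed.

7


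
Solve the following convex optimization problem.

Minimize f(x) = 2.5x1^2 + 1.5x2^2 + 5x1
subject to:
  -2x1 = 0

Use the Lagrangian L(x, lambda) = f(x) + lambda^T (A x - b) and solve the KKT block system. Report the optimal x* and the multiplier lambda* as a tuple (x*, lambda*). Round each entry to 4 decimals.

Form the Lagrangian:
  L(x, lambda) = (1/2) x^T Q x + c^T x + lambda^T (A x - b)
Stationarity (grad_x L = 0): Q x + c + A^T lambda = 0.
Primal feasibility: A x = b.

This gives the KKT block system:
  [ Q   A^T ] [ x     ]   [-c ]
  [ A    0  ] [ lambda ] = [ b ]

Solving the linear system:
  x*      = (0, 0)
  lambda* = (2.5)
  f(x*)   = 0

x* = (0, 0), lambda* = (2.5)


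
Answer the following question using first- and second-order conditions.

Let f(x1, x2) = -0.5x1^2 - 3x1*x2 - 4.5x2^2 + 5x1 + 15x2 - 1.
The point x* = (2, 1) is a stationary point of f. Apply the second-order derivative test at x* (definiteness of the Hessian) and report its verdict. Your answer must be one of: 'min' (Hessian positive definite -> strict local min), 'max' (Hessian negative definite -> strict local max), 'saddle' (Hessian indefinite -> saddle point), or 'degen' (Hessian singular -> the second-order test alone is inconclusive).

Compute the Hessian H = grad^2 f:
  H = [[-1, -3], [-3, -9]]
Verify stationarity: grad f(x*) = H x* + g = (0, 0).
Eigenvalues of H: -10, 0.
H has a zero eigenvalue (singular; negative semidefinite but not definite), so H is neither positive definite, negative definite, nor indefinite. The second-order test alone is inconclusive -> degen.
(Indeed, f is constant along the null direction of H through x*, so x* is not a strict local extremum.)

degen


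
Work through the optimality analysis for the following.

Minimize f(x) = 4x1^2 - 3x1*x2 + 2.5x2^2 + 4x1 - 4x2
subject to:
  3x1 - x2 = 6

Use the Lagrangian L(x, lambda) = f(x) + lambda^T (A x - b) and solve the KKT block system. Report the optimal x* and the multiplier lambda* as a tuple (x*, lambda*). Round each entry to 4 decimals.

Form the Lagrangian:
  L(x, lambda) = (1/2) x^T Q x + c^T x + lambda^T (A x - b)
Stationarity (grad_x L = 0): Q x + c + A^T lambda = 0.
Primal feasibility: A x = b.

This gives the KKT block system:
  [ Q   A^T ] [ x     ]   [-c ]
  [ A    0  ] [ lambda ] = [ b ]

Solving the linear system:
  x*      = (2.2857, 0.8571)
  lambda* = (-6.5714)
  f(x*)   = 22.5714

x* = (2.2857, 0.8571), lambda* = (-6.5714)


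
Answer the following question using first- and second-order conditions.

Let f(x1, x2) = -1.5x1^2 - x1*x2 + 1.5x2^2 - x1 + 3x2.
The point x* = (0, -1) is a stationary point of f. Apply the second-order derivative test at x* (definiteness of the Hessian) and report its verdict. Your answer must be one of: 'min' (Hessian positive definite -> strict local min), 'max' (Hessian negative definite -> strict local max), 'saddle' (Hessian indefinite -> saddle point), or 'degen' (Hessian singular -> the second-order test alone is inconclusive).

Compute the Hessian H = grad^2 f:
  H = [[-3, -1], [-1, 3]]
Verify stationarity: grad f(x*) = H x* + g = (0, 0).
Eigenvalues of H: -3.1623, 3.1623.
Eigenvalues have mixed signs, so H is indefinite -> x* is a saddle point.

saddle


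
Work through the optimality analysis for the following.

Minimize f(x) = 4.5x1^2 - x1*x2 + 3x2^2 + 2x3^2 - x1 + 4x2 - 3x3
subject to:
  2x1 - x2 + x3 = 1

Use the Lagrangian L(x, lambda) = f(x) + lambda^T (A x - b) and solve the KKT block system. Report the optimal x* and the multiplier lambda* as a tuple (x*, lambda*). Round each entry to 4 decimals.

Form the Lagrangian:
  L(x, lambda) = (1/2) x^T Q x + c^T x + lambda^T (A x - b)
Stationarity (grad_x L = 0): Q x + c + A^T lambda = 0.
Primal feasibility: A x = b.

This gives the KKT block system:
  [ Q   A^T ] [ x     ]   [-c ]
  [ A    0  ] [ lambda ] = [ b ]

Solving the linear system:
  x*      = (-0.0888, -0.5799, 0.5976)
  lambda* = (0.6095)
  f(x*)   = -2.3166

x* = (-0.0888, -0.5799, 0.5976), lambda* = (0.6095)


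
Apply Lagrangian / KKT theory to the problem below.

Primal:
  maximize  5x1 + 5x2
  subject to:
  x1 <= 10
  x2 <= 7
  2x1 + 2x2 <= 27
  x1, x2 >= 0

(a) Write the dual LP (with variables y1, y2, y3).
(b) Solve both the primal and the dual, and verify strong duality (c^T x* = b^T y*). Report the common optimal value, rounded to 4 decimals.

The standard primal-dual pair for 'max c^T x s.t. A x <= b, x >= 0' is:
  Dual:  min b^T y  s.t.  A^T y >= c,  y >= 0.

So the dual LP is:
  minimize  10y1 + 7y2 + 27y3
  subject to:
    y1 + 2y3 >= 5
    y2 + 2y3 >= 5
    y1, y2, y3 >= 0

Solving the primal: x* = (6.5, 7).
  primal value c^T x* = 67.5.
Solving the dual: y* = (0, 0, 2.5).
  dual value b^T y* = 67.5.
Strong duality: c^T x* = b^T y*. Confirmed.

67.5


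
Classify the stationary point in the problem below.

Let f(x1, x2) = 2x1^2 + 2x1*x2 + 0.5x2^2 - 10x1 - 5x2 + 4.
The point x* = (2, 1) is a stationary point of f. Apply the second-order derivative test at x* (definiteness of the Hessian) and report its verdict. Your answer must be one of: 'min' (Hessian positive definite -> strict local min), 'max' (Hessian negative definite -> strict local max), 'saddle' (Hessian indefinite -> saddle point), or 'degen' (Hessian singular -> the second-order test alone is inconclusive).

Compute the Hessian H = grad^2 f:
  H = [[4, 2], [2, 1]]
Verify stationarity: grad f(x*) = H x* + g = (0, 0).
Eigenvalues of H: 0, 5.
H has a zero eigenvalue (singular; positive semidefinite but not definite), so H is neither positive definite, negative definite, nor indefinite. The second-order test alone is inconclusive -> degen.
(Indeed, f is constant along the null direction of H through x*, so x* is not a strict local extremum.)

degen


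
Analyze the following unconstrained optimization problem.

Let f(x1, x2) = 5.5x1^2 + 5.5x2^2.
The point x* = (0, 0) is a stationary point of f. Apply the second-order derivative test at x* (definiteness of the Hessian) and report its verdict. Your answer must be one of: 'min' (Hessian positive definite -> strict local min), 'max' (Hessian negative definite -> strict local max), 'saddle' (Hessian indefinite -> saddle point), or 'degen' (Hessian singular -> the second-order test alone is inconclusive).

Compute the Hessian H = grad^2 f:
  H = [[11, 0], [0, 11]]
Verify stationarity: grad f(x*) = H x* + g = (0, 0).
Eigenvalues of H: 11, 11.
Both eigenvalues > 0, so H is positive definite -> x* is a strict local min.

min


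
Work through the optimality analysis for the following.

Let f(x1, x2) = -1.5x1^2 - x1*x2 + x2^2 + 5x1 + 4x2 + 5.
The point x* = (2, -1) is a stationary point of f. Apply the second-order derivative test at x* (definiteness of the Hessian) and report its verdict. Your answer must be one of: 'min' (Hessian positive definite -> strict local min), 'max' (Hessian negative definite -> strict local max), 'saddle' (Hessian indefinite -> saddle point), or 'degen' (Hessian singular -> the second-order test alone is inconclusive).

Compute the Hessian H = grad^2 f:
  H = [[-3, -1], [-1, 2]]
Verify stationarity: grad f(x*) = H x* + g = (0, 0).
Eigenvalues of H: -3.1926, 2.1926.
Eigenvalues have mixed signs, so H is indefinite -> x* is a saddle point.

saddle


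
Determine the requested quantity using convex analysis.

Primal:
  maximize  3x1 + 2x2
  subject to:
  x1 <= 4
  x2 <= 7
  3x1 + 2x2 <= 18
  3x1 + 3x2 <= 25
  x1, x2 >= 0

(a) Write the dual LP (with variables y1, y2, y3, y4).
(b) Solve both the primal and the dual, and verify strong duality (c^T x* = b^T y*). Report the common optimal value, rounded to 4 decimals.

The standard primal-dual pair for 'max c^T x s.t. A x <= b, x >= 0' is:
  Dual:  min b^T y  s.t.  A^T y >= c,  y >= 0.

So the dual LP is:
  minimize  4y1 + 7y2 + 18y3 + 25y4
  subject to:
    y1 + 3y3 + 3y4 >= 3
    y2 + 2y3 + 3y4 >= 2
    y1, y2, y3, y4 >= 0

Solving the primal: x* = (4, 3).
  primal value c^T x* = 18.
Solving the dual: y* = (0, 0, 1, 0).
  dual value b^T y* = 18.
Strong duality: c^T x* = b^T y*. Confirmed.

18


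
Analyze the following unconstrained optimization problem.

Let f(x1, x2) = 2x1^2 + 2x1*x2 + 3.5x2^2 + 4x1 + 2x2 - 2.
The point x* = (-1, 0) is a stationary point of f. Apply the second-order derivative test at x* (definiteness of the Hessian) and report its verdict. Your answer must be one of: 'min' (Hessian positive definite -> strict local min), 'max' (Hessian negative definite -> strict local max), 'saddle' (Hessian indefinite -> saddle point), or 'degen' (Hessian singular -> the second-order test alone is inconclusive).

Compute the Hessian H = grad^2 f:
  H = [[4, 2], [2, 7]]
Verify stationarity: grad f(x*) = H x* + g = (0, 0).
Eigenvalues of H: 3, 8.
Both eigenvalues > 0, so H is positive definite -> x* is a strict local min.

min


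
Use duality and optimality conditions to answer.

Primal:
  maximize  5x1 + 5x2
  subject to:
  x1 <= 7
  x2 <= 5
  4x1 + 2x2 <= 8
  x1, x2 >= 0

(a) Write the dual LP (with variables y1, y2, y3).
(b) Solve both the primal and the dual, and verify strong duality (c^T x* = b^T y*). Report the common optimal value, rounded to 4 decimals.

The standard primal-dual pair for 'max c^T x s.t. A x <= b, x >= 0' is:
  Dual:  min b^T y  s.t.  A^T y >= c,  y >= 0.

So the dual LP is:
  minimize  7y1 + 5y2 + 8y3
  subject to:
    y1 + 4y3 >= 5
    y2 + 2y3 >= 5
    y1, y2, y3 >= 0

Solving the primal: x* = (0, 4).
  primal value c^T x* = 20.
Solving the dual: y* = (0, 0, 2.5).
  dual value b^T y* = 20.
Strong duality: c^T x* = b^T y*. Confirmed.

20


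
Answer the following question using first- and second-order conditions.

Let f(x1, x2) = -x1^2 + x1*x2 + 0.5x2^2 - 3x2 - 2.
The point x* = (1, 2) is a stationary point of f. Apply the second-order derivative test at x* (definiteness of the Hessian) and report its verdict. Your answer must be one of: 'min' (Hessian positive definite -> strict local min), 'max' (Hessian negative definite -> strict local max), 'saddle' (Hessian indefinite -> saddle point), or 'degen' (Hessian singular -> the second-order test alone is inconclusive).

Compute the Hessian H = grad^2 f:
  H = [[-2, 1], [1, 1]]
Verify stationarity: grad f(x*) = H x* + g = (0, 0).
Eigenvalues of H: -2.3028, 1.3028.
Eigenvalues have mixed signs, so H is indefinite -> x* is a saddle point.

saddle


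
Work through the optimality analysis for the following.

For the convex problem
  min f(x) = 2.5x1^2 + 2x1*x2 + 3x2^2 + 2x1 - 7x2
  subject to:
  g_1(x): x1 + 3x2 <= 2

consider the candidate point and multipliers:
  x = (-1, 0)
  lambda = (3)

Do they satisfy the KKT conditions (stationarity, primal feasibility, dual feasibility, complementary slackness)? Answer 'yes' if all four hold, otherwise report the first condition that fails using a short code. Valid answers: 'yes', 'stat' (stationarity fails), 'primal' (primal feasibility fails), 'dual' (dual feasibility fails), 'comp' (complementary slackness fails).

Gradient of f: grad f(x) = Q x + c = (-3, -9)
Constraint values g_i(x) = a_i^T x - b_i:
  g_1((-1, 0)) = -3
Stationarity residual: grad f(x) + sum_i lambda_i a_i = (0, 0)
  -> stationarity OK
Primal feasibility (all g_i <= 0): OK
Dual feasibility (all lambda_i >= 0): OK
Complementary slackness (lambda_i * g_i(x) = 0 for all i): FAILS

Verdict: the first failing condition is complementary_slackness -> comp.

comp


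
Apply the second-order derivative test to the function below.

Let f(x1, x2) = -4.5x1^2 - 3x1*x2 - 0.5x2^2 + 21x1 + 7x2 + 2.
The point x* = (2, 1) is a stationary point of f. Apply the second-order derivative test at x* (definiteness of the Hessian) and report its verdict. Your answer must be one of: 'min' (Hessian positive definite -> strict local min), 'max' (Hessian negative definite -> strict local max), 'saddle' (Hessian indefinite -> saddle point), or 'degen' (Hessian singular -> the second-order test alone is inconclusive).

Compute the Hessian H = grad^2 f:
  H = [[-9, -3], [-3, -1]]
Verify stationarity: grad f(x*) = H x* + g = (0, 0).
Eigenvalues of H: -10, 0.
H has a zero eigenvalue (singular; negative semidefinite but not definite), so H is neither positive definite, negative definite, nor indefinite. The second-order test alone is inconclusive -> degen.
(Indeed, f is constant along the null direction of H through x*, so x* is not a strict local extremum.)

degen


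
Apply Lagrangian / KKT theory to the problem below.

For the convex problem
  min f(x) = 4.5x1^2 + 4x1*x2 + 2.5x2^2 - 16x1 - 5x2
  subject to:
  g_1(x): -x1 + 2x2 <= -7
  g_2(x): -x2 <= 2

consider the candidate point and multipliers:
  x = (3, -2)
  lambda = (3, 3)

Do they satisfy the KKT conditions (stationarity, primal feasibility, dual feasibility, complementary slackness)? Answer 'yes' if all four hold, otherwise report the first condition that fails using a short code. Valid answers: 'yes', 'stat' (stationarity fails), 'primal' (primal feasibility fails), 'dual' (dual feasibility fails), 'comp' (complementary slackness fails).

Gradient of f: grad f(x) = Q x + c = (3, -3)
Constraint values g_i(x) = a_i^T x - b_i:
  g_1((3, -2)) = 0
  g_2((3, -2)) = 0
Stationarity residual: grad f(x) + sum_i lambda_i a_i = (0, 0)
  -> stationarity OK
Primal feasibility (all g_i <= 0): OK
Dual feasibility (all lambda_i >= 0): OK
Complementary slackness (lambda_i * g_i(x) = 0 for all i): OK

Verdict: yes, KKT holds.

yes


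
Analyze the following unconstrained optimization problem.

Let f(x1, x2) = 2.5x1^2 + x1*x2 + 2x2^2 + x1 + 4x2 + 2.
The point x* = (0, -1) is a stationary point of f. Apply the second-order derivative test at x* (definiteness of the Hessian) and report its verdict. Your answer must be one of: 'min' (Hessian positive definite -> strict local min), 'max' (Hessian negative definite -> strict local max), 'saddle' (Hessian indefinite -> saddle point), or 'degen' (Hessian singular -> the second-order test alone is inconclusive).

Compute the Hessian H = grad^2 f:
  H = [[5, 1], [1, 4]]
Verify stationarity: grad f(x*) = H x* + g = (0, 0).
Eigenvalues of H: 3.382, 5.618.
Both eigenvalues > 0, so H is positive definite -> x* is a strict local min.

min


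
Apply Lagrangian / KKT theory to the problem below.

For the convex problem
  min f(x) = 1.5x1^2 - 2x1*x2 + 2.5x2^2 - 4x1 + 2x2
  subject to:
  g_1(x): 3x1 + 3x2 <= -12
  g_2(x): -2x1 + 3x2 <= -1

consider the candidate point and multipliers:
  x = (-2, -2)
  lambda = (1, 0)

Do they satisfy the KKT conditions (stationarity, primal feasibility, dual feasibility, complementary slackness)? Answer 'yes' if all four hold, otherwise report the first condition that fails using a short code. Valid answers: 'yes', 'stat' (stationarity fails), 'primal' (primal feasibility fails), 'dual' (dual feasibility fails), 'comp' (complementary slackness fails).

Gradient of f: grad f(x) = Q x + c = (-6, -4)
Constraint values g_i(x) = a_i^T x - b_i:
  g_1((-2, -2)) = 0
  g_2((-2, -2)) = -1
Stationarity residual: grad f(x) + sum_i lambda_i a_i = (-3, -1)
  -> stationarity FAILS
Primal feasibility (all g_i <= 0): OK
Dual feasibility (all lambda_i >= 0): OK
Complementary slackness (lambda_i * g_i(x) = 0 for all i): OK

Verdict: the first failing condition is stationarity -> stat.

stat


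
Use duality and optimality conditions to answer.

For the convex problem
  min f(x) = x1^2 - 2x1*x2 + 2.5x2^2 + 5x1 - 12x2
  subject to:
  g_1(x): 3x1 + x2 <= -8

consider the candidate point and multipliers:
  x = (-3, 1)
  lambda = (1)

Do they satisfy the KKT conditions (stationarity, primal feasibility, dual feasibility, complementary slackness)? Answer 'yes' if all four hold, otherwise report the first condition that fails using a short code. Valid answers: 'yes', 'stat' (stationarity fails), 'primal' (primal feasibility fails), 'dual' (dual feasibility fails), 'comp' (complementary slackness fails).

Gradient of f: grad f(x) = Q x + c = (-3, -1)
Constraint values g_i(x) = a_i^T x - b_i:
  g_1((-3, 1)) = 0
Stationarity residual: grad f(x) + sum_i lambda_i a_i = (0, 0)
  -> stationarity OK
Primal feasibility (all g_i <= 0): OK
Dual feasibility (all lambda_i >= 0): OK
Complementary slackness (lambda_i * g_i(x) = 0 for all i): OK

Verdict: yes, KKT holds.

yes


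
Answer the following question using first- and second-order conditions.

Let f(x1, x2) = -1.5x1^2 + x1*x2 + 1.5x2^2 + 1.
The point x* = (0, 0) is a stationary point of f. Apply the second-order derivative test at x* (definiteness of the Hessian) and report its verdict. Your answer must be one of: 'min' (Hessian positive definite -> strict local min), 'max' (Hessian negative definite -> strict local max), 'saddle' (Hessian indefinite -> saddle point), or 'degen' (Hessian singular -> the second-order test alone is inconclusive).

Compute the Hessian H = grad^2 f:
  H = [[-3, 1], [1, 3]]
Verify stationarity: grad f(x*) = H x* + g = (0, 0).
Eigenvalues of H: -3.1623, 3.1623.
Eigenvalues have mixed signs, so H is indefinite -> x* is a saddle point.

saddle


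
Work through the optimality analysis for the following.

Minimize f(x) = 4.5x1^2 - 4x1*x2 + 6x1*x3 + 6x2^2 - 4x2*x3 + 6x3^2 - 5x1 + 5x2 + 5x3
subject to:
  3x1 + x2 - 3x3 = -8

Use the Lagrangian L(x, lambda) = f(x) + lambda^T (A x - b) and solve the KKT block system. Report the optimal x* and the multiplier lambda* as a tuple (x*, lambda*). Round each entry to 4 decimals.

Form the Lagrangian:
  L(x, lambda) = (1/2) x^T Q x + c^T x + lambda^T (A x - b)
Stationarity (grad_x L = 0): Q x + c + A^T lambda = 0.
Primal feasibility: A x = b.

This gives the KKT block system:
  [ Q   A^T ] [ x     ]   [-c ]
  [ A    0  ] [ lambda ] = [ b ]

Solving the linear system:
  x*      = (-1.5096, -0.908, 0.8544)
  lambda* = (3.2759)
  f(x*)   = 16.7433

x* = (-1.5096, -0.908, 0.8544), lambda* = (3.2759)


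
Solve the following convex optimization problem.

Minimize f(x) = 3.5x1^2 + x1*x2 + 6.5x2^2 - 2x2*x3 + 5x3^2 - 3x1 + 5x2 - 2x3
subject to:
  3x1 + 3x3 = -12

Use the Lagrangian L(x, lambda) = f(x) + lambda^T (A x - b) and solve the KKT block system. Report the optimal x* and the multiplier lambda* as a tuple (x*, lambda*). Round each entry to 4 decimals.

Form the Lagrangian:
  L(x, lambda) = (1/2) x^T Q x + c^T x + lambda^T (A x - b)
Stationarity (grad_x L = 0): Q x + c + A^T lambda = 0.
Primal feasibility: A x = b.

This gives the KKT block system:
  [ Q   A^T ] [ x     ]   [-c ]
  [ A    0  ] [ lambda ] = [ b ]

Solving the linear system:
  x*      = (-2.2075, -0.4906, -1.7925)
  lambda* = (6.3145)
  f(x*)   = 41.7642

x* = (-2.2075, -0.4906, -1.7925), lambda* = (6.3145)


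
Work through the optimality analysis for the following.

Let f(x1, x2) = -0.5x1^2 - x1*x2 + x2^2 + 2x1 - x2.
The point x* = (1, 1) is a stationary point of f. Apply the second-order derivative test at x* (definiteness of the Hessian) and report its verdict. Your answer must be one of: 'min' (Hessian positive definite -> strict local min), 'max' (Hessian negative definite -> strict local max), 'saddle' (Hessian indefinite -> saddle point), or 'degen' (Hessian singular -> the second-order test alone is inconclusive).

Compute the Hessian H = grad^2 f:
  H = [[-1, -1], [-1, 2]]
Verify stationarity: grad f(x*) = H x* + g = (0, 0).
Eigenvalues of H: -1.3028, 2.3028.
Eigenvalues have mixed signs, so H is indefinite -> x* is a saddle point.

saddle


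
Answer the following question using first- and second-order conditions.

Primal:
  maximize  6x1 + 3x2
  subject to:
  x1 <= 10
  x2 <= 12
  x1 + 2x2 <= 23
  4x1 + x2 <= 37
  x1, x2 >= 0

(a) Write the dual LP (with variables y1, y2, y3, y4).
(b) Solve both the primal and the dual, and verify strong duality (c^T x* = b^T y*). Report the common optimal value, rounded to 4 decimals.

The standard primal-dual pair for 'max c^T x s.t. A x <= b, x >= 0' is:
  Dual:  min b^T y  s.t.  A^T y >= c,  y >= 0.

So the dual LP is:
  minimize  10y1 + 12y2 + 23y3 + 37y4
  subject to:
    y1 + y3 + 4y4 >= 6
    y2 + 2y3 + y4 >= 3
    y1, y2, y3, y4 >= 0

Solving the primal: x* = (7.2857, 7.8571).
  primal value c^T x* = 67.2857.
Solving the dual: y* = (0, 0, 0.8571, 1.2857).
  dual value b^T y* = 67.2857.
Strong duality: c^T x* = b^T y*. Confirmed.

67.2857


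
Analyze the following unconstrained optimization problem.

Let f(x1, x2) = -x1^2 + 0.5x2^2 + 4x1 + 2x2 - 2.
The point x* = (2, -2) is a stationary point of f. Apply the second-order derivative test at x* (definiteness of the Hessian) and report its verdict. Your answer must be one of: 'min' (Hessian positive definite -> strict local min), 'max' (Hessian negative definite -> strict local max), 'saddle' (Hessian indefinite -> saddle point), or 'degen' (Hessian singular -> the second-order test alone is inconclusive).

Compute the Hessian H = grad^2 f:
  H = [[-2, 0], [0, 1]]
Verify stationarity: grad f(x*) = H x* + g = (0, 0).
Eigenvalues of H: -2, 1.
Eigenvalues have mixed signs, so H is indefinite -> x* is a saddle point.

saddle


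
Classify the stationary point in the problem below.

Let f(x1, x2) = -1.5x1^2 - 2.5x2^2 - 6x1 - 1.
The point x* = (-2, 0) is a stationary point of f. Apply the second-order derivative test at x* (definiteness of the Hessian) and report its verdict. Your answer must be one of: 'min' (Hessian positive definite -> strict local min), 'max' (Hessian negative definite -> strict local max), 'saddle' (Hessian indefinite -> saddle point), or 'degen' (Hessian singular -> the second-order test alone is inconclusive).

Compute the Hessian H = grad^2 f:
  H = [[-3, 0], [0, -5]]
Verify stationarity: grad f(x*) = H x* + g = (0, 0).
Eigenvalues of H: -5, -3.
Both eigenvalues < 0, so H is negative definite -> x* is a strict local max.

max


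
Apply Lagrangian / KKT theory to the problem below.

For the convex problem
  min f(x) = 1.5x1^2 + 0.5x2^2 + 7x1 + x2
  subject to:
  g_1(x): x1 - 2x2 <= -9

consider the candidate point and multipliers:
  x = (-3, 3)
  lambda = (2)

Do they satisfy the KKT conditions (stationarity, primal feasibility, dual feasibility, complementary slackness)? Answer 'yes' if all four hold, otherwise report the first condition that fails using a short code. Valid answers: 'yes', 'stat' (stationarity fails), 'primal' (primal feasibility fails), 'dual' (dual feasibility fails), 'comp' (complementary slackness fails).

Gradient of f: grad f(x) = Q x + c = (-2, 4)
Constraint values g_i(x) = a_i^T x - b_i:
  g_1((-3, 3)) = 0
Stationarity residual: grad f(x) + sum_i lambda_i a_i = (0, 0)
  -> stationarity OK
Primal feasibility (all g_i <= 0): OK
Dual feasibility (all lambda_i >= 0): OK
Complementary slackness (lambda_i * g_i(x) = 0 for all i): OK

Verdict: yes, KKT holds.

yes


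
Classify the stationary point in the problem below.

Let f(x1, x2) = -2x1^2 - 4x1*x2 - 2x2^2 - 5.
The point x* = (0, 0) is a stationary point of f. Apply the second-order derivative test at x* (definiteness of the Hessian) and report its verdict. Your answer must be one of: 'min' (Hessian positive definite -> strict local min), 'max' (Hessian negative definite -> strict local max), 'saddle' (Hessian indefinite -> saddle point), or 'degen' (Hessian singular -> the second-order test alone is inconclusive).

Compute the Hessian H = grad^2 f:
  H = [[-4, -4], [-4, -4]]
Verify stationarity: grad f(x*) = H x* + g = (0, 0).
Eigenvalues of H: -8, 0.
H has a zero eigenvalue (singular; negative semidefinite but not definite), so H is neither positive definite, negative definite, nor indefinite. The second-order test alone is inconclusive -> degen.
(Indeed, f is constant along the null direction of H through x*, so x* is not a strict local extremum.)

degen


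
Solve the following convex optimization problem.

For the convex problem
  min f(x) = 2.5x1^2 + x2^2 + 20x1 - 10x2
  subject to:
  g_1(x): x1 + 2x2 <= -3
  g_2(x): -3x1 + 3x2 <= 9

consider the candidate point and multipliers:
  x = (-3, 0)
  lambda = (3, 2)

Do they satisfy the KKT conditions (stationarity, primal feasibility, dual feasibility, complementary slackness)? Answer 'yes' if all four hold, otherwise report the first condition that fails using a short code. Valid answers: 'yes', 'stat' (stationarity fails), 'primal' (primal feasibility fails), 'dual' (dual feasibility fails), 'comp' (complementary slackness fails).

Gradient of f: grad f(x) = Q x + c = (5, -10)
Constraint values g_i(x) = a_i^T x - b_i:
  g_1((-3, 0)) = 0
  g_2((-3, 0)) = 0
Stationarity residual: grad f(x) + sum_i lambda_i a_i = (2, 2)
  -> stationarity FAILS
Primal feasibility (all g_i <= 0): OK
Dual feasibility (all lambda_i >= 0): OK
Complementary slackness (lambda_i * g_i(x) = 0 for all i): OK

Verdict: the first failing condition is stationarity -> stat.

stat


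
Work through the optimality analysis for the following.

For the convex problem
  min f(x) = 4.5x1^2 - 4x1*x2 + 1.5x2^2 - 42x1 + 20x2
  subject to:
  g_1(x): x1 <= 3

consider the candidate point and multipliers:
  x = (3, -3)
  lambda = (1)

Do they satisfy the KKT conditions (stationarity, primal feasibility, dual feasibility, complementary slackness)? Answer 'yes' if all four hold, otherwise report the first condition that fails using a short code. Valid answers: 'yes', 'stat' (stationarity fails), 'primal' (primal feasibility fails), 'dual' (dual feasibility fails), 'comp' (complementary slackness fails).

Gradient of f: grad f(x) = Q x + c = (-3, -1)
Constraint values g_i(x) = a_i^T x - b_i:
  g_1((3, -3)) = 0
Stationarity residual: grad f(x) + sum_i lambda_i a_i = (-2, -1)
  -> stationarity FAILS
Primal feasibility (all g_i <= 0): OK
Dual feasibility (all lambda_i >= 0): OK
Complementary slackness (lambda_i * g_i(x) = 0 for all i): OK

Verdict: the first failing condition is stationarity -> stat.

stat


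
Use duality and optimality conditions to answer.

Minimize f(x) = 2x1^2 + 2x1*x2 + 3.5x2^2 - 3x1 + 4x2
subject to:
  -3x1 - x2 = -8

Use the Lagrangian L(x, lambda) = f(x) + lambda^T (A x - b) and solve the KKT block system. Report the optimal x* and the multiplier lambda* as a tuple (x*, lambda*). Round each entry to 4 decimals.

Form the Lagrangian:
  L(x, lambda) = (1/2) x^T Q x + c^T x + lambda^T (A x - b)
Stationarity (grad_x L = 0): Q x + c + A^T lambda = 0.
Primal feasibility: A x = b.

This gives the KKT block system:
  [ Q   A^T ] [ x     ]   [-c ]
  [ A    0  ] [ lambda ] = [ b ]

Solving the linear system:
  x*      = (3.0364, -1.1091)
  lambda* = (2.3091)
  f(x*)   = 2.4636

x* = (3.0364, -1.1091), lambda* = (2.3091)


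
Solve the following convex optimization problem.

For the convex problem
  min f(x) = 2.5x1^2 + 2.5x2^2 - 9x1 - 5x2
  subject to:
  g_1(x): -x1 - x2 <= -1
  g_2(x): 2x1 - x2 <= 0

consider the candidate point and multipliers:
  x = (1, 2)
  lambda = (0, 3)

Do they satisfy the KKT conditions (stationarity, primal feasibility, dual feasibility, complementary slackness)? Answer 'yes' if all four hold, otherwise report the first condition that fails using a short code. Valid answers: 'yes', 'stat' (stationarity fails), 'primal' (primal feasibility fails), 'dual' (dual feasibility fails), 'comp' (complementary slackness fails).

Gradient of f: grad f(x) = Q x + c = (-4, 5)
Constraint values g_i(x) = a_i^T x - b_i:
  g_1((1, 2)) = -2
  g_2((1, 2)) = 0
Stationarity residual: grad f(x) + sum_i lambda_i a_i = (2, 2)
  -> stationarity FAILS
Primal feasibility (all g_i <= 0): OK
Dual feasibility (all lambda_i >= 0): OK
Complementary slackness (lambda_i * g_i(x) = 0 for all i): OK

Verdict: the first failing condition is stationarity -> stat.

stat


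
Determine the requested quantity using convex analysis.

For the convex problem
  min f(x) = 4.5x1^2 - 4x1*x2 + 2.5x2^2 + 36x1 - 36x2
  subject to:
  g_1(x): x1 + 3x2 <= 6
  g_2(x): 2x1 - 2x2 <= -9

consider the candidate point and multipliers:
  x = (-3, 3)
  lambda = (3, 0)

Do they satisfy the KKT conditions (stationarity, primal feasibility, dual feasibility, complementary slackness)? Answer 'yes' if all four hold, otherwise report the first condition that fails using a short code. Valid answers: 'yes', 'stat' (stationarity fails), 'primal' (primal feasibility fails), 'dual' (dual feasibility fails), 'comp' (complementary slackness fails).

Gradient of f: grad f(x) = Q x + c = (-3, -9)
Constraint values g_i(x) = a_i^T x - b_i:
  g_1((-3, 3)) = 0
  g_2((-3, 3)) = -3
Stationarity residual: grad f(x) + sum_i lambda_i a_i = (0, 0)
  -> stationarity OK
Primal feasibility (all g_i <= 0): OK
Dual feasibility (all lambda_i >= 0): OK
Complementary slackness (lambda_i * g_i(x) = 0 for all i): OK

Verdict: yes, KKT holds.

yes


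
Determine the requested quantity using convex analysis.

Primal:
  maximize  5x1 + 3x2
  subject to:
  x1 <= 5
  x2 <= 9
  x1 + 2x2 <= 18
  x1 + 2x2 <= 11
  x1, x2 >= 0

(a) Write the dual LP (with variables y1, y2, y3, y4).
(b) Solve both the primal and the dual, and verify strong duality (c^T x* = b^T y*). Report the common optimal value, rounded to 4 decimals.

The standard primal-dual pair for 'max c^T x s.t. A x <= b, x >= 0' is:
  Dual:  min b^T y  s.t.  A^T y >= c,  y >= 0.

So the dual LP is:
  minimize  5y1 + 9y2 + 18y3 + 11y4
  subject to:
    y1 + y3 + y4 >= 5
    y2 + 2y3 + 2y4 >= 3
    y1, y2, y3, y4 >= 0

Solving the primal: x* = (5, 3).
  primal value c^T x* = 34.
Solving the dual: y* = (3.5, 0, 0, 1.5).
  dual value b^T y* = 34.
Strong duality: c^T x* = b^T y*. Confirmed.

34


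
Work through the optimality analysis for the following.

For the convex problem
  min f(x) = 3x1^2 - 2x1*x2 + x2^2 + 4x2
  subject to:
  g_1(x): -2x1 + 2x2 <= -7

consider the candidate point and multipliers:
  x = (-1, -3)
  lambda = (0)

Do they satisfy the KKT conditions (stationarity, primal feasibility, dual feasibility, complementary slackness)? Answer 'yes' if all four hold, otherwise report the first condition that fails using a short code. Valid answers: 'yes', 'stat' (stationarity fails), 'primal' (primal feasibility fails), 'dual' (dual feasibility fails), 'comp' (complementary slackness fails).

Gradient of f: grad f(x) = Q x + c = (0, 0)
Constraint values g_i(x) = a_i^T x - b_i:
  g_1((-1, -3)) = 3
Stationarity residual: grad f(x) + sum_i lambda_i a_i = (0, 0)
  -> stationarity OK
Primal feasibility (all g_i <= 0): FAILS
Dual feasibility (all lambda_i >= 0): OK
Complementary slackness (lambda_i * g_i(x) = 0 for all i): OK

Verdict: the first failing condition is primal_feasibility -> primal.

primal


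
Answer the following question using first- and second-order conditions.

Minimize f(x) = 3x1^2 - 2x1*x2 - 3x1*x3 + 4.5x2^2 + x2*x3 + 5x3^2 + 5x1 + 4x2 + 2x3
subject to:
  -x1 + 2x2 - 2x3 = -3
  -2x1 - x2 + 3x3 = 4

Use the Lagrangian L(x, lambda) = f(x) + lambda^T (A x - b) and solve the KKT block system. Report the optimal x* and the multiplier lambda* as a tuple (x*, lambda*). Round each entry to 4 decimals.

Form the Lagrangian:
  L(x, lambda) = (1/2) x^T Q x + c^T x + lambda^T (A x - b)
Stationarity (grad_x L = 0): Q x + c + A^T lambda = 0.
Primal feasibility: A x = b.

This gives the KKT block system:
  [ Q   A^T ] [ x     ]   [-c ]
  [ A    0  ] [ lambda ] = [ b ]

Solving the linear system:
  x*      = (-0.6352, -1.3616, 0.456)
  lambda* = (3.12, -0.288)
  f(x*)   = 1.4008

x* = (-0.6352, -1.3616, 0.456), lambda* = (3.12, -0.288)


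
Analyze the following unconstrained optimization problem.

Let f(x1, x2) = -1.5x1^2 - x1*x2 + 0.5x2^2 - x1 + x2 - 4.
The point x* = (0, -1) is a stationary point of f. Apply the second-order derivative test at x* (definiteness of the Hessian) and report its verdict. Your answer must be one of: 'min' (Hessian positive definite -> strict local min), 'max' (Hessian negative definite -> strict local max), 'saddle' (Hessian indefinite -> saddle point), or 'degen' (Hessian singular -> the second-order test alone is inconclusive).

Compute the Hessian H = grad^2 f:
  H = [[-3, -1], [-1, 1]]
Verify stationarity: grad f(x*) = H x* + g = (0, 0).
Eigenvalues of H: -3.2361, 1.2361.
Eigenvalues have mixed signs, so H is indefinite -> x* is a saddle point.

saddle
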